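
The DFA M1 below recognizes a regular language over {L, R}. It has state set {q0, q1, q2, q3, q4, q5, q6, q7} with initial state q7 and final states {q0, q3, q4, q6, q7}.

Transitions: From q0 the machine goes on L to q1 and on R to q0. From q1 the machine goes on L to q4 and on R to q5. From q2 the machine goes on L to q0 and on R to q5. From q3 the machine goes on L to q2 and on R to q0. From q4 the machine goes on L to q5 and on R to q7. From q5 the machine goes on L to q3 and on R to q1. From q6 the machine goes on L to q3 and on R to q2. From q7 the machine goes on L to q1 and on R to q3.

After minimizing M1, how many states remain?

States {q6} cannot be reached from the start state, so discard them.
Start with accepting vs non-accepting: {q0,q3,q4,q7} | {q1,q2,q5}.
Stable partition: {q0,q3,q4,q7} | {q1,q2,q5} — 2 equivalence classes.

2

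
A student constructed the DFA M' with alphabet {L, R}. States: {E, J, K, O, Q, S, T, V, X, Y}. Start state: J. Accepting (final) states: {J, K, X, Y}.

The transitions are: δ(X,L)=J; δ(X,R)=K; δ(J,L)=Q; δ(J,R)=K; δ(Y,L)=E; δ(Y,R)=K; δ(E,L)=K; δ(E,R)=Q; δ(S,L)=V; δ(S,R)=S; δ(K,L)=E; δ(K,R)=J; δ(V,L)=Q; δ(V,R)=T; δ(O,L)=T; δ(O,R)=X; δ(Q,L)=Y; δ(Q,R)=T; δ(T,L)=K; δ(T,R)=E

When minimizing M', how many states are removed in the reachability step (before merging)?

4

Starting at J and following transitions, the reachable set is {E, J, K, Q, T, Y}. That leaves O, S, V, X unreachable — 4 in total.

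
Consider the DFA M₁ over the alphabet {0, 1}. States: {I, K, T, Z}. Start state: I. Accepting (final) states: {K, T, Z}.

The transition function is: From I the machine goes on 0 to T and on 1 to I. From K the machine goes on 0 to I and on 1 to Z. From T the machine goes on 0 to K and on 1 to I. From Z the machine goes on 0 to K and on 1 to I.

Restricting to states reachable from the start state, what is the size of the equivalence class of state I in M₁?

1

All states are reachable from the start state.
P0 = {K,T,Z} | {I}.
On input 0, block {K,T,Z} splits into {T,Z} and {K}.
The partition is now stable with 3 blocks: {T,Z} | {I} | {K}.
State I belongs to the block {I}, which has 1 states.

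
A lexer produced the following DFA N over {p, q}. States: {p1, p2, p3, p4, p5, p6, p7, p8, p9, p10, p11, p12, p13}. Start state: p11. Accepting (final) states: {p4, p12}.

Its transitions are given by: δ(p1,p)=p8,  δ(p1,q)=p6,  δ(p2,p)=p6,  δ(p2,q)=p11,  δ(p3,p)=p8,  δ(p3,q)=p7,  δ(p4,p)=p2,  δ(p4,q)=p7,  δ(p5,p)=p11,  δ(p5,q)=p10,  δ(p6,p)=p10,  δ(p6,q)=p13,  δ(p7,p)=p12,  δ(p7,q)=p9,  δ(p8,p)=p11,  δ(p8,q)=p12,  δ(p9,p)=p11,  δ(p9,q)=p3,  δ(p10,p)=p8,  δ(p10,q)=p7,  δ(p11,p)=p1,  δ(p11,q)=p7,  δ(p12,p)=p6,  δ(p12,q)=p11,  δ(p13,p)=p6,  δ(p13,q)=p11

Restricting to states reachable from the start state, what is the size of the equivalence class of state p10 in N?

States {p2,p4,p5} cannot be reached from the start state, so discard them.
Start with accepting vs non-accepting: {p12} | {p1,p3,p6,p7,p8,p9,p10,p11,p13}.
On input p, block {p1,p3,p6,p7,p8,p9,p10,p11,p13} splits into {p1,p3,p6,p8,p9,p10,p11,p13} and {p7}.
On input q, block {p1,p3,p6,p8,p9,p10,p11,p13} splits into {p1,p6,p9,p13} and {p3,p10,p11} and {p8}.
Split {p1,p6,p9,p13} by δ(·,p) → {p6,p9} and {p1} and {p13}.
On input q, block {p6,p9} splits into {p6} and {p9}.
On input p, block {p3,p10,p11} splits into {p3,p10} and {p11}.
The partition is now stable with 9 blocks: {p12} | {p6} | {p7} | {p3,p10} | {p8} | {p1} | {p13} | {p9} | {p11}.
The equivalence class containing p10 is {p3,p10}, of size 2.

2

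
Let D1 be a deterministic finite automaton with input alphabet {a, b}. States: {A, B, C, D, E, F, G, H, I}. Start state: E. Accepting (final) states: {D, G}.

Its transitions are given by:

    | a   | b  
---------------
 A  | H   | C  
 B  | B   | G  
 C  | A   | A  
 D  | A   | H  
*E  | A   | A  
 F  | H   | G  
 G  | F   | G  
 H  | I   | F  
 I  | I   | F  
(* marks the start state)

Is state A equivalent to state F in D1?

First remove the unreachable states {B,D}; 7 states remain.
Start with accepting vs non-accepting: {G} | {A,C,E,F,H,I}.
Split {A,C,E,F,H,I} by δ(·,b) → {A,C,E,H,I} and {F}.
Split {A,C,E,H,I} by δ(·,b) → {A,C,E} and {H,I}.
Refine {A,C,E} on symbol a: members go to different blocks, giving {C,E} and {A}.
No further refinement is possible. Final partition (5 blocks): {G} | {C,E} | {F} | {H,I} | {A}.
A and F end up in different blocks, so they are distinguishable. For instance, the string 'b' is accepted from only F.

No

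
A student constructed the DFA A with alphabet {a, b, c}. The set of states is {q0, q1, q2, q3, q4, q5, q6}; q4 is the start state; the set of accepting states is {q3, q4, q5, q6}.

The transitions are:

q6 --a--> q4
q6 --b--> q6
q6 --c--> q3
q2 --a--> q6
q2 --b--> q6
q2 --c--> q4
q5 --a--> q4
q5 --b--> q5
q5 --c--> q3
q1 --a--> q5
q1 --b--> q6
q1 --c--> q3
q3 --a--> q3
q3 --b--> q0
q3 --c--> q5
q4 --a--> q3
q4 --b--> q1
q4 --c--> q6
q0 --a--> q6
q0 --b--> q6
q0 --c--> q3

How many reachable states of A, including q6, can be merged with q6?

2

First remove the unreachable states {q2}; 6 states remain.
Start with accepting vs non-accepting: {q3,q4,q5,q6} | {q0,q1}.
Refine {q3,q4,q5,q6} on symbol b: members go to different blocks, giving {q3,q4} and {q5,q6}.
Stable partition: {q3,q4} | {q0,q1} | {q5,q6} — 3 equivalence classes.
The equivalence class containing q6 is {q5,q6}, of size 2.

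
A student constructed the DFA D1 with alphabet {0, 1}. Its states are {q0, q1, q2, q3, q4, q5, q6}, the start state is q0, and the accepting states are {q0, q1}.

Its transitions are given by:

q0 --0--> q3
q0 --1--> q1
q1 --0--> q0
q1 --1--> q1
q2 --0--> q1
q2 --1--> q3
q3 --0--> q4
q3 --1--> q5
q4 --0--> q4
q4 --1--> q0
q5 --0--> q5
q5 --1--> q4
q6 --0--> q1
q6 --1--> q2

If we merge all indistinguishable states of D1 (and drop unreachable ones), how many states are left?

States {q2,q6} cannot be reached from the start state, so discard them.
P0 = {q0,q1} | {q3,q4,q5}.
Split {q0,q1} by δ(·,0) → {q0} and {q1}.
On input 1, block {q3,q4,q5} splits into {q3,q5} and {q4}.
Split {q3,q5} by δ(·,0) → {q3} and {q5}.
The partition is now stable with 5 blocks: {q0} | {q3} | {q1} | {q4} | {q5}.

5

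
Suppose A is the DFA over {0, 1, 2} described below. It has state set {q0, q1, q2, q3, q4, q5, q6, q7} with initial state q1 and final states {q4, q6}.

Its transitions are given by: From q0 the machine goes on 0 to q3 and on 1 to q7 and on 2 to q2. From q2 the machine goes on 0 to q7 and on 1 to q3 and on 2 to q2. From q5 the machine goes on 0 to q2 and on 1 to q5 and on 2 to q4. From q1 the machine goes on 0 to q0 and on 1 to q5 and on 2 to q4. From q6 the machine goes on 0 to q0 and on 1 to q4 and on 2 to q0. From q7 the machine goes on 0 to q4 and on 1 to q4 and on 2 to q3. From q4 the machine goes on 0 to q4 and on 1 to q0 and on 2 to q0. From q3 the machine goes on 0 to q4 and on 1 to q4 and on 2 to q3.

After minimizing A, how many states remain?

States {q6} cannot be reached from the start state, so discard them.
P0 = {q4} | {q0,q1,q2,q3,q5,q7}.
Split {q0,q1,q2,q3,q5,q7} by δ(·,0) → {q0,q1,q2,q5} and {q3,q7}.
On input 0, block {q0,q1,q2,q5} splits into {q0,q2} and {q1,q5}.
No further refinement is possible. Final partition (4 blocks): {q4} | {q0,q2} | {q3,q7} | {q1,q5}.

4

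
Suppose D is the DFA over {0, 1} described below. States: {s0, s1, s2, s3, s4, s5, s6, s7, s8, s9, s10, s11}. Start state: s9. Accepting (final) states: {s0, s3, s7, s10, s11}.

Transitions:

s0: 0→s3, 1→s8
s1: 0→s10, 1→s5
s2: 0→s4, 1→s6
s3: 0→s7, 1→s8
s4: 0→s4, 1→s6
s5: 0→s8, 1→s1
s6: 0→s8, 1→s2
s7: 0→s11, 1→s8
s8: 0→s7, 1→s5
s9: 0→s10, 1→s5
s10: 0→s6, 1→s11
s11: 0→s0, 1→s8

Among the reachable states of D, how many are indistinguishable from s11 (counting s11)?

4

All states are reachable from the start state.
P0 = {s0,s3,s7,s10,s11} | {s1,s2,s4,s5,s6,s8,s9}.
Split {s0,s3,s7,s10,s11} by δ(·,0) → {s0,s3,s7,s11} and {s10}.
On input 0, block {s1,s2,s4,s5,s6,s8,s9} splits into {s2,s4,s5,s6} and {s1,s9} and {s8}.
On input 0, block {s2,s4,s5,s6} splits into {s2,s4} and {s5,s6}.
Split {s5,s6} by δ(·,1) → {s5} and {s6}.
No further refinement is possible. Final partition (7 blocks): {s0,s3,s7,s11} | {s2,s4} | {s10} | {s1,s9} | {s8} | {s5} | {s6}.
State s11 belongs to the block {s0,s3,s7,s11}, which has 4 states.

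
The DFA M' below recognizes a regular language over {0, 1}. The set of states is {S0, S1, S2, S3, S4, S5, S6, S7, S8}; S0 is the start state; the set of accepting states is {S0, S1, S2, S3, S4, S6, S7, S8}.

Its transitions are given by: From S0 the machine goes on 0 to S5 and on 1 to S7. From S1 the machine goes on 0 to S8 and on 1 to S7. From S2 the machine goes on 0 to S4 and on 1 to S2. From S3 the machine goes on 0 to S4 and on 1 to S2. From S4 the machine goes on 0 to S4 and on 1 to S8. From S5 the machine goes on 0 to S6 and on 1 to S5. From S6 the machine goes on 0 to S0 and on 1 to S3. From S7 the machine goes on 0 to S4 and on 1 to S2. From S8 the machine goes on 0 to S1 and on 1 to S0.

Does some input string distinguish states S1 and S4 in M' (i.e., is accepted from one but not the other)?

Every state is reachable, so we keep all 9.
Start with accepting vs non-accepting: {S0,S1,S2,S3,S4,S6,S7,S8} | {S5}.
On input 0, block {S0,S1,S2,S3,S4,S6,S7,S8} splits into {S1,S2,S3,S4,S6,S7,S8} and {S0}.
Refine {S1,S2,S3,S4,S6,S7,S8} on symbol 0: members go to different blocks, giving {S1,S2,S3,S4,S7,S8} and {S6}.
Split {S1,S2,S3,S4,S7,S8} by δ(·,1) → {S1,S2,S3,S4,S7} and {S8}.
On input 0, block {S1,S2,S3,S4,S7} splits into {S2,S3,S4,S7} and {S1}.
On input 1, block {S2,S3,S4,S7} splits into {S2,S3,S7} and {S4}.
No further refinement is possible. Final partition (7 blocks): {S2,S3,S7} | {S5} | {S0} | {S6} | {S8} | {S1} | {S4}.
S1 and S4 end up in different blocks, so they are distinguishable. For instance, the string '010' is accepted from only S4.

Yes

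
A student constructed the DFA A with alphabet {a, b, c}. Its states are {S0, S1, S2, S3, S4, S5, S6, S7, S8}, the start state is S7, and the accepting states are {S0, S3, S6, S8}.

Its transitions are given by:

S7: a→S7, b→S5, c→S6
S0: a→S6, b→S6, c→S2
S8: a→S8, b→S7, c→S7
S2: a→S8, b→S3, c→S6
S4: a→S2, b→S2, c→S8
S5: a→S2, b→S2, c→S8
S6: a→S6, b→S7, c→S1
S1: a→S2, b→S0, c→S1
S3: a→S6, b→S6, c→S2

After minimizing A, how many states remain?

7

Reachable states from the start: {S0,S1,S2,S3,S5,S6,S7,S8}. Unreachable: {S4} — drop them.
P0 = {S0,S3,S6,S8} | {S1,S2,S5,S7}.
Refine {S0,S3,S6,S8} on symbol b: members go to different blocks, giving {S0,S3} and {S6,S8}.
Split {S1,S2,S5,S7} by δ(·,a) → {S1,S5,S7} and {S2}.
Split {S1,S5,S7} by δ(·,a) → {S1,S5} and {S7}.
Refine {S1,S5} on symbol b: members go to different blocks, giving {S1} and {S5}.
On input c, block {S6,S8} splits into {S6} and {S8}.
The partition is now stable with 7 blocks: {S0,S3} | {S1} | {S6} | {S2} | {S7} | {S5} | {S8}.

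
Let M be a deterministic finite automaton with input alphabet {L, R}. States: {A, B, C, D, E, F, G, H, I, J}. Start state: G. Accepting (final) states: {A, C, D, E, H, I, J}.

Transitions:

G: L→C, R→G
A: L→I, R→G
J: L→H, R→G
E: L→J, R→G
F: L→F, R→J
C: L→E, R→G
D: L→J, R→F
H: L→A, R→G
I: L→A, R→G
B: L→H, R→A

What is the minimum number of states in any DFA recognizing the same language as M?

2

First remove the unreachable states {B,D,F}; 7 states remain.
P0 = {A,C,E,H,I,J} | {G}.
The partition is now stable with 2 blocks: {A,C,E,H,I,J} | {G}.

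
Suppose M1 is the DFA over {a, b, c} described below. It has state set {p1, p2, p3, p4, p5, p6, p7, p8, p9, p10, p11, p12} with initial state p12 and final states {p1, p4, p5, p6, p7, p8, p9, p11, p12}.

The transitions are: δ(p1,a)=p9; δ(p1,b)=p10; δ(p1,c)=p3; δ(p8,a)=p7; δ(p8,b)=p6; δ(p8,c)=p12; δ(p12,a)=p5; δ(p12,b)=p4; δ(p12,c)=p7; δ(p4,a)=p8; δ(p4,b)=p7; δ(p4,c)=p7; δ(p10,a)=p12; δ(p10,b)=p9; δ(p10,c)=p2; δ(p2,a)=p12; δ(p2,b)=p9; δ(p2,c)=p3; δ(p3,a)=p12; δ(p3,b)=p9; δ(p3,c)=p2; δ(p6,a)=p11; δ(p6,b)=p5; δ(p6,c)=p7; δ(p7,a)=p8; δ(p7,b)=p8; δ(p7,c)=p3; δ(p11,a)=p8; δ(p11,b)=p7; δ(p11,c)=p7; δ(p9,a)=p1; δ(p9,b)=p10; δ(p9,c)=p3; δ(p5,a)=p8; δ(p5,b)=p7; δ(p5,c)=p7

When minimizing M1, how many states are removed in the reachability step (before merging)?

Exploring from p12, all states are eventually visited, so none are unreachable.

0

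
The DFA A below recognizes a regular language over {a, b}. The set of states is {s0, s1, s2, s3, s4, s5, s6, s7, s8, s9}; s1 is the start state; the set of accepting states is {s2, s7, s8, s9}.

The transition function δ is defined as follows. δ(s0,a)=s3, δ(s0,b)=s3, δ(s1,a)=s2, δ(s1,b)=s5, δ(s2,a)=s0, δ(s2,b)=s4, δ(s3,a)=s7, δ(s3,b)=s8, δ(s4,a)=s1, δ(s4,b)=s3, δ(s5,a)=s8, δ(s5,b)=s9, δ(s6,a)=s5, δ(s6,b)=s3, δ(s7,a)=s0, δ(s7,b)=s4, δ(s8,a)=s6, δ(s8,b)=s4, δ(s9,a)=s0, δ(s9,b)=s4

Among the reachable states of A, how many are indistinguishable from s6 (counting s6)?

All states are reachable from the start state.
P0 = {s2,s7,s8,s9} | {s0,s1,s3,s4,s5,s6}.
Refine {s0,s1,s3,s4,s5,s6} on symbol a: members go to different blocks, giving {s0,s4,s6} and {s1,s3,s5}.
Refine {s1,s3,s5} on symbol b: members go to different blocks, giving {s3,s5} and {s1}.
Split {s0,s4,s6} by δ(·,a) → {s0,s6} and {s4}.
No further refinement is possible. Final partition (5 blocks): {s2,s7,s8,s9} | {s0,s6} | {s3,s5} | {s1} | {s4}.
State s6 belongs to the block {s0,s6}, which has 2 states.

2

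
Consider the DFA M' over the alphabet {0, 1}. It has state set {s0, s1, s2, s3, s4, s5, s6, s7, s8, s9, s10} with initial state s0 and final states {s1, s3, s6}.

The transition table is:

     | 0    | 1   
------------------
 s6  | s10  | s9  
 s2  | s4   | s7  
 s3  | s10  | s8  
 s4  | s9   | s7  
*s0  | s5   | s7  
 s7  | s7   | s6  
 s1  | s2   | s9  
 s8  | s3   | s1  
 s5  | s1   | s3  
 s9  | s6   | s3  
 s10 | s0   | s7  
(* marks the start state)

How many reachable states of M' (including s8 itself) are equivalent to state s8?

Every state is reachable, so we keep all 11.
Start with accepting vs non-accepting: {s1,s3,s6} | {s0,s2,s4,s5,s7,s8,s9,s10}.
On input 0, block {s0,s2,s4,s5,s7,s8,s9,s10} splits into {s0,s2,s4,s7,s10} and {s5,s8,s9}.
On input 0, block {s0,s2,s4,s7,s10} splits into {s2,s7,s10} and {s0,s4}.
On input 0, block {s2,s7,s10} splits into {s2,s10} and {s7}.
The partition is now stable with 5 blocks: {s1,s3,s6} | {s2,s10} | {s5,s8,s9} | {s0,s4} | {s7}.
The equivalence class containing s8 is {s5,s8,s9}, of size 3.

3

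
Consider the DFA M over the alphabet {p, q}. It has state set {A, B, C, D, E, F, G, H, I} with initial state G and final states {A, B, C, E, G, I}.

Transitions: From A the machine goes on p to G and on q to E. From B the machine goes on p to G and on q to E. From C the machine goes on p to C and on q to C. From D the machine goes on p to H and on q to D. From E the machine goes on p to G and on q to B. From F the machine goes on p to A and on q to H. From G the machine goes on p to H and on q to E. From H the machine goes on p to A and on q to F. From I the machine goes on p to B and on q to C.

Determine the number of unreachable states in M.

3

No path from G leads to C, D, I; the other 6 states are all reachable.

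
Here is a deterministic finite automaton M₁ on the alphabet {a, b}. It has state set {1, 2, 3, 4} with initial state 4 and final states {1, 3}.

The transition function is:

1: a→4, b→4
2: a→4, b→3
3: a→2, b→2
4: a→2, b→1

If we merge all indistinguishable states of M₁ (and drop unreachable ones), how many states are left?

2

Every state is reachable, so we keep all 4.
Initial partition by acceptance: {1,3} | {2,4}.
Stable partition: {1,3} | {2,4} — 2 equivalence classes.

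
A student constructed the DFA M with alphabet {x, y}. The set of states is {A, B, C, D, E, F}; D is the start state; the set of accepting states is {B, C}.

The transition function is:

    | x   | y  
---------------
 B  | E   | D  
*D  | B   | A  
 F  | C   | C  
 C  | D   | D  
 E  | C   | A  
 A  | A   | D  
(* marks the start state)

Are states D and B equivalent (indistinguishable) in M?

First remove the unreachable states {F}; 5 states remain.
Start with accepting vs non-accepting: {B,C} | {A,D,E}.
On input x, block {A,D,E} splits into {D,E} and {A}.
Stable partition: {B,C} | {D,E} | {A} — 3 equivalence classes.
D and B end up in different blocks, so they are distinguishable. For instance, the string 'ε' is accepted from only B.

No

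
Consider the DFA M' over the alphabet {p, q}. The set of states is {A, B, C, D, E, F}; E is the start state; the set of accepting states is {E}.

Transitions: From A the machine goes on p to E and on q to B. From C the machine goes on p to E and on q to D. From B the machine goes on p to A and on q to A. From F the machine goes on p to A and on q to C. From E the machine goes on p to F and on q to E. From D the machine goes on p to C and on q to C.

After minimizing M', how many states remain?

3

Start with accepting vs non-accepting: {E} | {A,B,C,D,F}.
Split {A,B,C,D,F} by δ(·,p) → {B,D,F} and {A,C}.
Stable partition: {E} | {B,D,F} | {A,C} — 3 equivalence classes.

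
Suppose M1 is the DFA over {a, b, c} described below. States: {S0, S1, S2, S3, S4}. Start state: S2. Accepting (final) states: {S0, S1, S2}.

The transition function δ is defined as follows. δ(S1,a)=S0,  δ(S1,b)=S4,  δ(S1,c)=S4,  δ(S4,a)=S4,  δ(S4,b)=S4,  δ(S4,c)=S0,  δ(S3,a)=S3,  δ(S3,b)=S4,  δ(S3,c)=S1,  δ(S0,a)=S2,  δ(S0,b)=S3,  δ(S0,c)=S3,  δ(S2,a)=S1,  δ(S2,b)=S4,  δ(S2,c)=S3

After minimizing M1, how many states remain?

Every state is reachable, so we keep all 5.
Start with accepting vs non-accepting: {S0,S1,S2} | {S3,S4}.
No further refinement is possible. Final partition (2 blocks): {S0,S1,S2} | {S3,S4}.

2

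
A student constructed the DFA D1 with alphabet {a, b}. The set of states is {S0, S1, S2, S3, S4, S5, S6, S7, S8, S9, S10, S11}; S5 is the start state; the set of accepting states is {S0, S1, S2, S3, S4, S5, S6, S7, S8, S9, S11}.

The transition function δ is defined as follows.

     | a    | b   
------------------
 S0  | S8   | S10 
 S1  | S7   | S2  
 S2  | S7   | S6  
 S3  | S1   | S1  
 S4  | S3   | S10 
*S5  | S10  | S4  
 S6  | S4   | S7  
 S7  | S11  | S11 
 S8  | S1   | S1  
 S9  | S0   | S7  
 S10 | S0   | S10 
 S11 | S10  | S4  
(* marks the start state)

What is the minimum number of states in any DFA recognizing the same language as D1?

8

Reachable states from the start: {S0,S1,S2,S3,S4,S5,S6,S7,S8,S10,S11}. Unreachable: {S9} — drop them.
Start with accepting vs non-accepting: {S0,S1,S2,S3,S4,S5,S6,S7,S8,S11} | {S10}.
On input a, block {S0,S1,S2,S3,S4,S5,S6,S7,S8,S11} splits into {S0,S1,S2,S3,S4,S6,S7,S8} and {S5,S11}.
Refine {S0,S1,S2,S3,S4,S6,S7,S8} on symbol a: members go to different blocks, giving {S0,S1,S2,S3,S4,S6,S8} and {S7}.
Split {S0,S1,S2,S3,S4,S6,S8} by δ(·,a) → {S0,S3,S4,S6,S8} and {S1,S2}.
Split {S0,S3,S4,S6,S8} by δ(·,a) → {S0,S4,S6} and {S3,S8}.
Split {S0,S4,S6} by δ(·,a) → {S0,S4} and {S6}.
Refine {S1,S2} on symbol b: members go to different blocks, giving {S1} and {S2}.
No further refinement is possible. Final partition (8 blocks): {S0,S4} | {S10} | {S5,S11} | {S7} | {S1} | {S3,S8} | {S6} | {S2}.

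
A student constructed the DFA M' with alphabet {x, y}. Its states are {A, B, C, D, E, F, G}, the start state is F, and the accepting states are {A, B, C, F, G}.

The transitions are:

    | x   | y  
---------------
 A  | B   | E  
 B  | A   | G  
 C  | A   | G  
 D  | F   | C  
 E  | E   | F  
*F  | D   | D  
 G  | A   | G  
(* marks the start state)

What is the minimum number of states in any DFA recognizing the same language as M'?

P0 = {A,B,C,F,G} | {D,E}.
Split {A,B,C,F,G} by δ(·,x) → {A,B,C,G} and {F}.
Split {A,B,C,G} by δ(·,y) → {B,C,G} and {A}.
Refine {D,E} on symbol x: members go to different blocks, giving {D} and {E}.
Stable partition: {B,C,G} | {D} | {F} | {A} | {E} — 5 equivalence classes.

5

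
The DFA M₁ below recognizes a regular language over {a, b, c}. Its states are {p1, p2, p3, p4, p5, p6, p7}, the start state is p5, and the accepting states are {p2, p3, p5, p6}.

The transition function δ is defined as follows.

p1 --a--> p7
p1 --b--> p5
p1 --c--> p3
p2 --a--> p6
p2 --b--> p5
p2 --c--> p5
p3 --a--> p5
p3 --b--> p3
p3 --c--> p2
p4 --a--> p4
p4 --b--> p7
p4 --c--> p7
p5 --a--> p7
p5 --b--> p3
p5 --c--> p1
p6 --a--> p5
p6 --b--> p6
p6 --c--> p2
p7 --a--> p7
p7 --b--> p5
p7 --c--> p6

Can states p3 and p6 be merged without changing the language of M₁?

Yes

Reachable states from the start: {p1,p2,p3,p5,p6,p7}. Unreachable: {p4} — drop them.
Initial partition by acceptance: {p2,p3,p5,p6} | {p1,p7}.
Refine {p2,p3,p5,p6} on symbol a: members go to different blocks, giving {p2,p3,p6} and {p5}.
On input a, block {p2,p3,p6} splits into {p3,p6} and {p2}.
No further refinement is possible. Final partition (4 blocks): {p3,p6} | {p1,p7} | {p5} | {p2}.
p3 and p6 lie in the same block of the stable partition, so they are equivalent — no string distinguishes them.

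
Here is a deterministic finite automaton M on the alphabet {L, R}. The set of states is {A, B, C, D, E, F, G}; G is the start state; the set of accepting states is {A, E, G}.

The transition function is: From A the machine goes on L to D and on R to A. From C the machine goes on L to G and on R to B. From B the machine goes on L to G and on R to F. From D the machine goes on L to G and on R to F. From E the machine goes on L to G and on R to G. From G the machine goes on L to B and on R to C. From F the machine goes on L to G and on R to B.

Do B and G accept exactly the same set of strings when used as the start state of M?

First remove the unreachable states {A,D,E}; 4 states remain.
Initial partition by acceptance: {G} | {B,C,F}.
Stable partition: {G} | {B,C,F} — 2 equivalence classes.
B and G end up in different blocks, so they are distinguishable. For instance, the string 'ε' is accepted from only G.

No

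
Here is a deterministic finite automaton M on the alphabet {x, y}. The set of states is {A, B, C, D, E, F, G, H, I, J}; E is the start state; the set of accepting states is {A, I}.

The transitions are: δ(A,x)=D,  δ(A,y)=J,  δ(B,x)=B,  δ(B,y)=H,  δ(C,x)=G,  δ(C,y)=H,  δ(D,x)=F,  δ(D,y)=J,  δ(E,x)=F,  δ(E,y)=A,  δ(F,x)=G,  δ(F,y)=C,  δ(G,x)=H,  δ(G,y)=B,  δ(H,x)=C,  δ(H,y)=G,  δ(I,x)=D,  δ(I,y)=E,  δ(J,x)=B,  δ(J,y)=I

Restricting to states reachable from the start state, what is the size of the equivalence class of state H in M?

P0 = {A,I} | {B,C,D,E,F,G,H,J}.
Refine {B,C,D,E,F,G,H,J} on symbol y: members go to different blocks, giving {B,C,D,F,G,H} and {E,J}.
On input y, block {B,C,D,F,G,H} splits into {B,C,F,G,H} and {D}.
Stable partition: {A,I} | {B,C,F,G,H} | {E,J} | {D} — 4 equivalence classes.
The equivalence class containing H is {B,C,F,G,H}, of size 5.

5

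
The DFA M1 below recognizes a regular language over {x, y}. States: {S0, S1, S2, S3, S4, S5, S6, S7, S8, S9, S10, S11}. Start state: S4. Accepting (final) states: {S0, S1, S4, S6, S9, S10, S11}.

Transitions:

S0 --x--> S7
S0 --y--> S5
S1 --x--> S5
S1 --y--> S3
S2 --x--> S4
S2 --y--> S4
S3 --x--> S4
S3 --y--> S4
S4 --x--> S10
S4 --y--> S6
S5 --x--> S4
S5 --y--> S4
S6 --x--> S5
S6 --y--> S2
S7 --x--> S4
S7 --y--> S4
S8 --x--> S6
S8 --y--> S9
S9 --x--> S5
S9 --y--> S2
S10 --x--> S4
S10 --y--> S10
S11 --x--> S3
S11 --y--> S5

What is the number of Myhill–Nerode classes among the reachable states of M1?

4

First remove the unreachable states {S0,S1,S3,S7,S8,S9,S11}; 5 states remain.
Start with accepting vs non-accepting: {S4,S6,S10} | {S2,S5}.
On input x, block {S4,S6,S10} splits into {S4,S10} and {S6}.
On input y, block {S4,S10} splits into {S4} and {S10}.
No further refinement is possible. Final partition (4 blocks): {S4} | {S2,S5} | {S6} | {S10}.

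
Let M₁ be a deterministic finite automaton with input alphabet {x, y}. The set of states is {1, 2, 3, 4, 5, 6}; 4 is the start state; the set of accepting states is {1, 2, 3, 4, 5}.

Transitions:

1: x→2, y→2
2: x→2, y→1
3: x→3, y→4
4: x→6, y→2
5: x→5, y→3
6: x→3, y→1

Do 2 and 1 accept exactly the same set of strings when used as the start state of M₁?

First remove the unreachable states {5}; 5 states remain.
Start with accepting vs non-accepting: {1,2,3,4} | {6}.
On input x, block {1,2,3,4} splits into {1,2,3} and {4}.
Split {1,2,3} by δ(·,y) → {1,2} and {3}.
The partition is now stable with 4 blocks: {1,2} | {6} | {4} | {3}.
2 and 1 lie in the same block of the stable partition, so they are equivalent — no string distinguishes them.

Yes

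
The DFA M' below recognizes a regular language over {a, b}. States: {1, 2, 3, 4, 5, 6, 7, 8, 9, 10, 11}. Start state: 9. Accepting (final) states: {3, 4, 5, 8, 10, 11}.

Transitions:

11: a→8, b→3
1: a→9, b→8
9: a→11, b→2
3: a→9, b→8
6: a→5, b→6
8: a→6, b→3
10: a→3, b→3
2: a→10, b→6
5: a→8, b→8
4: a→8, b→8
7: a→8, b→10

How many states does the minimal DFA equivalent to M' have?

3

Reachable states from the start: {2,3,5,6,8,9,10,11}. Unreachable: {1,4,7} — drop them.
P0 = {3,5,8,10,11} | {2,6,9}.
Refine {3,5,8,10,11} on symbol a: members go to different blocks, giving {5,10,11} and {3,8}.
No further refinement is possible. Final partition (3 blocks): {5,10,11} | {2,6,9} | {3,8}.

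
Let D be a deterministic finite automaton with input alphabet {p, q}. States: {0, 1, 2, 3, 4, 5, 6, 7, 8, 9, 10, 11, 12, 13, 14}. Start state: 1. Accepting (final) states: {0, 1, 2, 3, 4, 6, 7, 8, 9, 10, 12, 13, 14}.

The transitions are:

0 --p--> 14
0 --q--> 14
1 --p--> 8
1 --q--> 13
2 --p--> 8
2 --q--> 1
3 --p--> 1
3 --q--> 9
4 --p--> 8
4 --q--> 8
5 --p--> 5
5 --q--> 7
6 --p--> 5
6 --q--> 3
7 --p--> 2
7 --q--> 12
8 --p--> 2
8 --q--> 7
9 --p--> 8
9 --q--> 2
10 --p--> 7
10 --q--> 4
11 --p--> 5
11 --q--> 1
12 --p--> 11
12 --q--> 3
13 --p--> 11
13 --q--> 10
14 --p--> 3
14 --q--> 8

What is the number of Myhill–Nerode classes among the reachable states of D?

First remove the unreachable states {0,6,14}; 12 states remain.
Start with accepting vs non-accepting: {1,2,3,4,7,8,9,10,12,13} | {5,11}.
Refine {1,2,3,4,7,8,9,10,12,13} on symbol p: members go to different blocks, giving {1,2,3,4,7,8,9,10} and {12,13}.
Refine {1,2,3,4,7,8,9,10} on symbol q: members go to different blocks, giving {2,3,4,8,9,10} and {1,7}.
Refine {2,3,4,8,9,10} on symbol p: members go to different blocks, giving {2,4,8,9} and {3,10}.
On input q, block {2,4,8,9} splits into {2,8} and {4,9}.
Stable partition: {2,8} | {5,11} | {12,13} | {1,7} | {3,10} | {4,9} — 6 equivalence classes.

6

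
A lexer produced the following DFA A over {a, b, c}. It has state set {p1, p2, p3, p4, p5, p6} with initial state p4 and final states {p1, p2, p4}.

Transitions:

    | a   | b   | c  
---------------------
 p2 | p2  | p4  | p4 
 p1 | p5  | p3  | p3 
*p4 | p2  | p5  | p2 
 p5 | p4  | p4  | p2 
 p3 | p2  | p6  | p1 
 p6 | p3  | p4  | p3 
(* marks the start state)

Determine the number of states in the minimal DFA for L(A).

3

First remove the unreachable states {p1,p3,p6}; 3 states remain.
P0 = {p2,p4} | {p5}.
On input b, block {p2,p4} splits into {p2} and {p4}.
No further refinement is possible. Final partition (3 blocks): {p2} | {p5} | {p4}.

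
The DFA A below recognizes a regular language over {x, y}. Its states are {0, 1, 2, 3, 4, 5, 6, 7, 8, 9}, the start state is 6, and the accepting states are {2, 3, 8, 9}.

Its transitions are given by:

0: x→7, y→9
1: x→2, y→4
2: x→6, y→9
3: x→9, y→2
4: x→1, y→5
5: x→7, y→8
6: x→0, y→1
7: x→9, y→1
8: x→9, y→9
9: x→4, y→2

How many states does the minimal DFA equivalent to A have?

9

First remove the unreachable states {3}; 9 states remain.
P0 = {2,8,9} | {0,1,4,5,6,7}.
Split {2,8,9} by δ(·,x) → {2,9} and {8}.
Refine {0,1,4,5,6,7} on symbol x: members go to different blocks, giving {0,4,5,6} and {1,7}.
Refine {0,4,5,6} on symbol x: members go to different blocks, giving {0,4,5} and {6}.
On input x, block {2,9} splits into {2} and {9}.
Split {0,4,5} by δ(·,y) → {0} and {4} and {5}.
Refine {1,7} on symbol x: members go to different blocks, giving {1} and {7}.
The partition is now stable with 9 blocks: {2} | {0} | {8} | {1} | {6} | {9} | {4} | {5} | {7}.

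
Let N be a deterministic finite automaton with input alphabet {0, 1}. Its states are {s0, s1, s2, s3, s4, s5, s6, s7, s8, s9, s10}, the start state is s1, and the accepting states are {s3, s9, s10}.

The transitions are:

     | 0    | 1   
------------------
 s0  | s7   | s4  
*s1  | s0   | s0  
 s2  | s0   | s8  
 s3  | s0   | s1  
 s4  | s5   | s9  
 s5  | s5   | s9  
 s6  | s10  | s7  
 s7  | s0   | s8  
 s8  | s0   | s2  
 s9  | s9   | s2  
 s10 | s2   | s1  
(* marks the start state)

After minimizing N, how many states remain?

States {s3,s6,s10} cannot be reached from the start state, so discard them.
P0 = {s9} | {s0,s1,s2,s4,s5,s7,s8}.
Refine {s0,s1,s2,s4,s5,s7,s8} on symbol 1: members go to different blocks, giving {s0,s1,s2,s7,s8} and {s4,s5}.
Refine {s0,s1,s2,s7,s8} on symbol 1: members go to different blocks, giving {s1,s2,s7,s8} and {s0}.
On input 1, block {s1,s2,s7,s8} splits into {s2,s7,s8} and {s1}.
The partition is now stable with 5 blocks: {s9} | {s2,s7,s8} | {s4,s5} | {s0} | {s1}.

5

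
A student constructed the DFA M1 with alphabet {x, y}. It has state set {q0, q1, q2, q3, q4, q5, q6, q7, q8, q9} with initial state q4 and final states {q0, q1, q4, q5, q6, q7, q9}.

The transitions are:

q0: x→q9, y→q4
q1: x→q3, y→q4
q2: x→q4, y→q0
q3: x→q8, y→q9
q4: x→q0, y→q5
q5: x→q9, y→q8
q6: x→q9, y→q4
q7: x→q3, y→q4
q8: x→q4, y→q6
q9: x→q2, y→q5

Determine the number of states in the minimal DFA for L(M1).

5

States {q1,q3,q7} cannot be reached from the start state, so discard them.
Initial partition by acceptance: {q0,q4,q5,q6,q9} | {q2,q8}.
Refine {q0,q4,q5,q6,q9} on symbol x: members go to different blocks, giving {q0,q4,q5,q6} and {q9}.
Split {q0,q4,q5,q6} by δ(·,x) → {q0,q5,q6} and {q4}.
Refine {q0,q5,q6} on symbol y: members go to different blocks, giving {q0,q6} and {q5}.
Stable partition: {q0,q6} | {q2,q8} | {q9} | {q4} | {q5} — 5 equivalence classes.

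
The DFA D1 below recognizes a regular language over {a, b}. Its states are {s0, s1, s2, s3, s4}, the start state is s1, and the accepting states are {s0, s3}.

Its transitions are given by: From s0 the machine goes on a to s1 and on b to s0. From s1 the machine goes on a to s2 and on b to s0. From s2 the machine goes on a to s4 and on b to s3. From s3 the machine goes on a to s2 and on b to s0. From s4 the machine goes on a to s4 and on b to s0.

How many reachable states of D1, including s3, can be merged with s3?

Every state is reachable, so we keep all 5.
Start with accepting vs non-accepting: {s0,s3} | {s1,s2,s4}.
Stable partition: {s0,s3} | {s1,s2,s4} — 2 equivalence classes.
State s3 belongs to the block {s0,s3}, which has 2 states.

2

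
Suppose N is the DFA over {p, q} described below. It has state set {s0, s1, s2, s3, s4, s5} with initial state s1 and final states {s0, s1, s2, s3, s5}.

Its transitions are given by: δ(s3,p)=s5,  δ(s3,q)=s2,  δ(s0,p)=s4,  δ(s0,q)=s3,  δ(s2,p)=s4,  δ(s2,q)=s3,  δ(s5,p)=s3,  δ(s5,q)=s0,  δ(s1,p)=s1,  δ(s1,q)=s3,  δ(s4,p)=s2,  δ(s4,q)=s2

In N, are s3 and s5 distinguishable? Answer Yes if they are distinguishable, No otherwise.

Every state is reachable, so we keep all 6.
P0 = {s0,s1,s2,s3,s5} | {s4}.
Refine {s0,s1,s2,s3,s5} on symbol p: members go to different blocks, giving {s1,s3,s5} and {s0,s2}.
Split {s1,s3,s5} by δ(·,q) → {s3,s5} and {s1}.
Stable partition: {s3,s5} | {s4} | {s0,s2} | {s1} — 4 equivalence classes.
s3 and s5 lie in the same block of the stable partition, so they are equivalent — no string distinguishes them.

No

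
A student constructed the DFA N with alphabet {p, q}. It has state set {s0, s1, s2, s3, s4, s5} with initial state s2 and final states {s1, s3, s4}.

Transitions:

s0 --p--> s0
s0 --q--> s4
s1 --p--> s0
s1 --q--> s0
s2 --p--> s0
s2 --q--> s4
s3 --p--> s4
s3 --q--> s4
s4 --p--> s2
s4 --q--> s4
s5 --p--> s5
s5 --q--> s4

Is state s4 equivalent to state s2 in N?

States {s1,s3,s5} cannot be reached from the start state, so discard them.
P0 = {s4} | {s0,s2}.
No further refinement is possible. Final partition (2 blocks): {s4} | {s0,s2}.
s4 and s2 end up in different blocks, so they are distinguishable. For instance, the string 'ε' is accepted from only s4.

No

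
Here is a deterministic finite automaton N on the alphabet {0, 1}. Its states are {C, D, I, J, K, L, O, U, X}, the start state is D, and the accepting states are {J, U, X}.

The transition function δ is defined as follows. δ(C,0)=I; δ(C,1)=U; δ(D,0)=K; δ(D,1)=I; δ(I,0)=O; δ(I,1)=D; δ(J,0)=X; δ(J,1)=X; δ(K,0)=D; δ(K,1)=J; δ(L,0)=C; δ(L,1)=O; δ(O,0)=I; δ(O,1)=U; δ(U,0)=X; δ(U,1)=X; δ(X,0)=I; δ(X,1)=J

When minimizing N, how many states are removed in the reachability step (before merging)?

2

No path from D leads to C, L; the other 7 states are all reachable.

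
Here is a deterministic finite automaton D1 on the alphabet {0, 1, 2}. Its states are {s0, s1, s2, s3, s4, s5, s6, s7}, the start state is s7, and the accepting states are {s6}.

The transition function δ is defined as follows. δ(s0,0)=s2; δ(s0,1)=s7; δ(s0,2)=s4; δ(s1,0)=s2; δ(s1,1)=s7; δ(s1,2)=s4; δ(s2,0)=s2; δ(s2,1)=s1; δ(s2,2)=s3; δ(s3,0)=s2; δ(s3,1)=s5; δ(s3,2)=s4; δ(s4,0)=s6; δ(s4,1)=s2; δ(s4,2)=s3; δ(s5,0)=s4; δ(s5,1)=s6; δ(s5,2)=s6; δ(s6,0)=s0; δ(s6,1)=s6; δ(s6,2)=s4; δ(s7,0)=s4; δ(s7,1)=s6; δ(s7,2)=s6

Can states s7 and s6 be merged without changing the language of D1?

Every state is reachable, so we keep all 8.
P0 = {s6} | {s0,s1,s2,s3,s4,s5,s7}.
Refine {s0,s1,s2,s3,s4,s5,s7} on symbol 0: members go to different blocks, giving {s0,s1,s2,s3,s5,s7} and {s4}.
Split {s0,s1,s2,s3,s5,s7} by δ(·,0) → {s0,s1,s2,s3} and {s5,s7}.
On input 1, block {s0,s1,s2,s3} splits into {s0,s1,s3} and {s2}.
The partition is now stable with 5 blocks: {s6} | {s0,s1,s3} | {s4} | {s5,s7} | {s2}.
s7 and s6 end up in different blocks, so they are distinguishable. For instance, the string 'ε' is accepted from only s6.

No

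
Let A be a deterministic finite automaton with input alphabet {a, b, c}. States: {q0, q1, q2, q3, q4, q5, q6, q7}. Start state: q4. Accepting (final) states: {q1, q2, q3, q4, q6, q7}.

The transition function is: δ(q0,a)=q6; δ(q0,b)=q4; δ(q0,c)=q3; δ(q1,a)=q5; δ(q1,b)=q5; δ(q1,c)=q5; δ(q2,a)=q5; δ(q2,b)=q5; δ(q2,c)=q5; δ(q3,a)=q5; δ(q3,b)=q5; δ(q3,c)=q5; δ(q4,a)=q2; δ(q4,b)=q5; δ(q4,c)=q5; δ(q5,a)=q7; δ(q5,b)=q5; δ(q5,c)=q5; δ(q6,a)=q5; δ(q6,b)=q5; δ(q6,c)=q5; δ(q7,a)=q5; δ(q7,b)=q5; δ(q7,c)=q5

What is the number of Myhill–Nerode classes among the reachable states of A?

First remove the unreachable states {q0,q1,q3,q6}; 4 states remain.
P0 = {q2,q4,q7} | {q5}.
Split {q2,q4,q7} by δ(·,a) → {q2,q7} and {q4}.
No further refinement is possible. Final partition (3 blocks): {q2,q7} | {q5} | {q4}.

3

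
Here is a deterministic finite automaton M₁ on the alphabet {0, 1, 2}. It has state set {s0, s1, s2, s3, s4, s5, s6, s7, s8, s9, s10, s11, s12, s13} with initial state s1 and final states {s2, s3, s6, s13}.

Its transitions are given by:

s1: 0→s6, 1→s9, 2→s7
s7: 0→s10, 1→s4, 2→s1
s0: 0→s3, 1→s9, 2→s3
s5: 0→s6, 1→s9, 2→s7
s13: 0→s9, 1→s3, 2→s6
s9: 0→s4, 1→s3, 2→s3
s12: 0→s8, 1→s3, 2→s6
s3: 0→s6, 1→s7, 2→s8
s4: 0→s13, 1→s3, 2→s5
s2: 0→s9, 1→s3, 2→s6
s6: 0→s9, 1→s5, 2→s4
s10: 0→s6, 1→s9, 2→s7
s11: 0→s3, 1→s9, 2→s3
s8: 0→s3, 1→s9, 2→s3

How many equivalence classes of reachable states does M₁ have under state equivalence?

8

Reachable states from the start: {s1,s3,s4,s5,s6,s7,s8,s9,s10,s13}. Unreachable: {s0,s2,s11,s12} — drop them.
Initial partition by acceptance: {s3,s6,s13} | {s1,s4,s5,s7,s8,s9,s10}.
Refine {s3,s6,s13} on symbol 0: members go to different blocks, giving {s6,s13} and {s3}.
Split {s6,s13} by δ(·,1) → {s6} and {s13}.
Split {s1,s4,s5,s7,s8,s9,s10} by δ(·,0) → {s1,s5,s10} and {s7,s9} and {s4} and {s8}.
Refine {s7,s9} on symbol 0: members go to different blocks, giving {s7} and {s9}.
Stable partition: {s6} | {s1,s5,s10} | {s3} | {s13} | {s7} | {s4} | {s8} | {s9} — 8 equivalence classes.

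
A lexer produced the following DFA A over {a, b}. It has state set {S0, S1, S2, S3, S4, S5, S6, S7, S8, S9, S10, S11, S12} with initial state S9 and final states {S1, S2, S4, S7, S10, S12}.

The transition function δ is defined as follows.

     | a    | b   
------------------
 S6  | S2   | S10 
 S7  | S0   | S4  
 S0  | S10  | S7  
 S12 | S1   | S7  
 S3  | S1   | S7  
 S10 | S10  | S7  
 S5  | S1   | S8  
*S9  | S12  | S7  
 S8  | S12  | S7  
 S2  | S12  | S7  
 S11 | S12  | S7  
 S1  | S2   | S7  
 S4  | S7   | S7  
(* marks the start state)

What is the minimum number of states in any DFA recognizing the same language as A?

Reachable states from the start: {S0,S1,S2,S4,S7,S9,S10,S12}. Unreachable: {S3,S5,S6,S8,S11} — drop them.
Start with accepting vs non-accepting: {S1,S2,S4,S7,S10,S12} | {S0,S9}.
Refine {S1,S2,S4,S7,S10,S12} on symbol a: members go to different blocks, giving {S1,S2,S4,S10,S12} and {S7}.
Refine {S1,S2,S4,S10,S12} on symbol a: members go to different blocks, giving {S1,S2,S10,S12} and {S4}.
The partition is now stable with 4 blocks: {S1,S2,S10,S12} | {S0,S9} | {S7} | {S4}.

4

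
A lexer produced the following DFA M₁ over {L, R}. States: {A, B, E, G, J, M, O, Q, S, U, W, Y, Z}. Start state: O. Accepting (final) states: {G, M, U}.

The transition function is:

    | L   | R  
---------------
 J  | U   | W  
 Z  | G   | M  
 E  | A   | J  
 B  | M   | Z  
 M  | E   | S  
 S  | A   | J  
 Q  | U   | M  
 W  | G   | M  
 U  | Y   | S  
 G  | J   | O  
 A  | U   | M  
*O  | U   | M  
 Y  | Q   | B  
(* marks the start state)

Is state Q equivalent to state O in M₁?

All states are reachable from the start state.
Start with accepting vs non-accepting: {G,M,U} | {A,B,E,J,O,Q,S,W,Y,Z}.
Refine {A,B,E,J,O,Q,S,W,Y,Z} on symbol L: members go to different blocks, giving {A,B,J,O,Q,W,Z} and {E,S,Y}.
On input L, block {G,M,U} splits into {M,U} and {G}.
Refine {A,B,J,O,Q,W,Z} on symbol L: members go to different blocks, giving {A,B,J,O,Q} and {W,Z}.
Split {A,B,J,O,Q} by δ(·,R) → {A,O,Q} and {B,J}.
No further refinement is possible. Final partition (6 blocks): {M,U} | {A,O,Q} | {E,S,Y} | {G} | {W,Z} | {B,J}.
Q and O lie in the same block of the stable partition, so they are equivalent — no string distinguishes them.

Yes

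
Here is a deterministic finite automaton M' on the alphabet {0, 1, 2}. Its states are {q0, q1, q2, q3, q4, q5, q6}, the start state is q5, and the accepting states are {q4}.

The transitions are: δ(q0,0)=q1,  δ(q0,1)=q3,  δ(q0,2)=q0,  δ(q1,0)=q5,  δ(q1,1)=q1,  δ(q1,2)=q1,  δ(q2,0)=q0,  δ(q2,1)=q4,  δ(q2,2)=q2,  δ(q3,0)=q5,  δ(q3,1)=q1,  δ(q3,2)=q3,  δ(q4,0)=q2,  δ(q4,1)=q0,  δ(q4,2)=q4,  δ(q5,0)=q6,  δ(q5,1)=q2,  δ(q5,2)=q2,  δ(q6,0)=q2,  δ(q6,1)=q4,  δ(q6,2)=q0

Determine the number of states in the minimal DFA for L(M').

6

Every state is reachable, so we keep all 7.
P0 = {q4} | {q0,q1,q2,q3,q5,q6}.
On input 1, block {q0,q1,q2,q3,q5,q6} splits into {q0,q1,q3,q5} and {q2,q6}.
On input 0, block {q0,q1,q3,q5} splits into {q0,q1,q3} and {q5}.
On input 0, block {q0,q1,q3} splits into {q1,q3} and {q0}.
Split {q2,q6} by δ(·,0) → {q2} and {q6}.
No further refinement is possible. Final partition (6 blocks): {q4} | {q1,q3} | {q2} | {q5} | {q0} | {q6}.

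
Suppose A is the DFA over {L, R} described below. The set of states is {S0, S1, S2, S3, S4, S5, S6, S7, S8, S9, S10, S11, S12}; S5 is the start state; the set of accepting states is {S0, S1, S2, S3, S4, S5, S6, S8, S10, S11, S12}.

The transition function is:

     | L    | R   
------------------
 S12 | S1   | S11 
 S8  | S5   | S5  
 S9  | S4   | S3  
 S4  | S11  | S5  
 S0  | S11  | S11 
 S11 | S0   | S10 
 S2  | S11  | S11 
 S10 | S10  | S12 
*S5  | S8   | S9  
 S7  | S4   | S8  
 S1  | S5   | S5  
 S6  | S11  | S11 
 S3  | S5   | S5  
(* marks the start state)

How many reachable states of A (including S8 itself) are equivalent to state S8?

First remove the unreachable states {S2,S6,S7}; 10 states remain.
P0 = {S0,S1,S3,S4,S5,S8,S10,S11,S12} | {S9}.
Refine {S0,S1,S3,S4,S5,S8,S10,S11,S12} on symbol R: members go to different blocks, giving {S0,S1,S3,S4,S8,S10,S11,S12} and {S5}.
On input L, block {S0,S1,S3,S4,S8,S10,S11,S12} splits into {S0,S4,S10,S11,S12} and {S1,S3,S8}.
On input L, block {S0,S4,S10,S11,S12} splits into {S0,S4,S10,S11} and {S12}.
Split {S0,S4,S10,S11} by δ(·,R) → {S0,S11} and {S4} and {S10}.
Refine {S0,S11} on symbol R: members go to different blocks, giving {S0} and {S11}.
Stable partition: {S0} | {S9} | {S5} | {S1,S3,S8} | {S12} | {S4} | {S10} | {S11} — 8 equivalence classes.
The equivalence class containing S8 is {S1,S3,S8}, of size 3.

3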